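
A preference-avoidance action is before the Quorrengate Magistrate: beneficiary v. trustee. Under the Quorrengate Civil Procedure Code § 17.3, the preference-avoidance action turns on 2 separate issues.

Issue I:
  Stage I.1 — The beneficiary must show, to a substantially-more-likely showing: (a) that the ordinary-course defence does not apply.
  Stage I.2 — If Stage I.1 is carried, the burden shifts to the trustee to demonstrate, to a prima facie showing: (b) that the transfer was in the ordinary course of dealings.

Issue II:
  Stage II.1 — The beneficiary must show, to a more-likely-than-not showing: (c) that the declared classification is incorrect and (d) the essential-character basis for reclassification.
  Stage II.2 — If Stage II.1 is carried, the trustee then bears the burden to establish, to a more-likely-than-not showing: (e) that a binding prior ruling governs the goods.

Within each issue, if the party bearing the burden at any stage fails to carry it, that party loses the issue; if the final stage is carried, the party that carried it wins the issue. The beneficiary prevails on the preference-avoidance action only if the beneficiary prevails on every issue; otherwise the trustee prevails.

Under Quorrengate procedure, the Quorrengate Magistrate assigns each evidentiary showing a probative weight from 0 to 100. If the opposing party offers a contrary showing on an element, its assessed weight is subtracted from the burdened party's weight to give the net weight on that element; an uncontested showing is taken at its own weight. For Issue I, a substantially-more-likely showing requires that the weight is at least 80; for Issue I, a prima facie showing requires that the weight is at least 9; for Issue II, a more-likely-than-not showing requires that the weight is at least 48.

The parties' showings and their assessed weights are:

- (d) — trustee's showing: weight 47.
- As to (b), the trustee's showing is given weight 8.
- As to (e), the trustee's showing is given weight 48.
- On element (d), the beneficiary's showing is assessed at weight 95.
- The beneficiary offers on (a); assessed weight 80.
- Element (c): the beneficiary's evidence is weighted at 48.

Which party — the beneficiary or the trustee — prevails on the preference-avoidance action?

trustee

— Issue I —
Stage I.1 (beneficiary, a substantially-more-likely showing, weight is at least 80): (a) 80 ≥ 80 — meets.
  The beneficiary carries Stage I.1; the trustee now bears the burden.
Stage I.2 (trustee, a prima facie showing, weight is at least 9): (b) 8 < 9 — fails.
  The trustee does not carry Stage I.2.
The analysis ends at Stage I.2; the beneficiary prevails on this issue.
— Issue II —
At Stage II.1 the beneficiary must meet a more-likely-than-not showing (weight is at least 48): on (c) the weight is 48, ≥ 48, so (c) meets the standard; on (d) the weight is 95 less the opposing 47 gives net 48, ≥ 48, so (d) meets the standard.
  Stage II.1 is satisfied; the onus moves to the trustee.
At Stage II.2 the trustee must meet a more-likely-than-not showing (weight is at least 48): on (e) the weight is 48, ≥ 48, so (e) meets the standard.
  All elements met at the final stage.
With every stage satisfied, the trustee prevails on this issue.
Per-issue: Issue I → beneficiary; Issue II → trustee. The beneficiary must prevail on every issue; overall, the trustee prevails.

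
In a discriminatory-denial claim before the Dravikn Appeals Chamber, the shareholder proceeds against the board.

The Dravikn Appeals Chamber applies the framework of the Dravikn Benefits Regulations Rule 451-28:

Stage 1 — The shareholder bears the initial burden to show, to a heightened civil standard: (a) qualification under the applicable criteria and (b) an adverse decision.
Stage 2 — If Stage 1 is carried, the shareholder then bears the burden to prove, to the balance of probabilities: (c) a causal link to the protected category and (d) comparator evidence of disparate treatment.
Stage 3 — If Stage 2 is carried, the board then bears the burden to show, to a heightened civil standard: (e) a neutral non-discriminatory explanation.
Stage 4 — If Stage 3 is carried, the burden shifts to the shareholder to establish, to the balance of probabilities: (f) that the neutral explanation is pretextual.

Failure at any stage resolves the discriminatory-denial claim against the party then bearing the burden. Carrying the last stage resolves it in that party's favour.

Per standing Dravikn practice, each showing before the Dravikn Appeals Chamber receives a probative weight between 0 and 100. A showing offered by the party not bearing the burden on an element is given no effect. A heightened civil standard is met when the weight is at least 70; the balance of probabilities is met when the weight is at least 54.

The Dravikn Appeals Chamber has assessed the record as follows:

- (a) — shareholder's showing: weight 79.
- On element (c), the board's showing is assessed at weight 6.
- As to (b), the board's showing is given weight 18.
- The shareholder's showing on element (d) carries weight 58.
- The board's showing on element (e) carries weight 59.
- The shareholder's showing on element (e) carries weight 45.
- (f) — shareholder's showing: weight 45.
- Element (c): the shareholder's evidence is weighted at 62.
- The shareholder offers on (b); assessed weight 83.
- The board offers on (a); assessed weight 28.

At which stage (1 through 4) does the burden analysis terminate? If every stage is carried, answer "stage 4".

Stage 1 (shareholder, a heightened civil standard, weight is at least 70): (a) 79 (board's 28 disregarded) ≥ 70 — meets; (b) 83 (board's 18 disregarded) ≥ 70 — meets.
  Stage 1 carried; the burden remains with the shareholder.
Stage 2 (shareholder, the balance of probabilities, weight is at least 54): (c) 62 (board's 6 disregarded) ≥ 54 — meets; (d) 58 ≥ 54 — meets.
  All elements met. The burden passes to the board.
Stage 3 (board, a heightened civil standard, weight is at least 70): (e) 59 (shareholder's 45 disregarded) < 70 — fails.
  Not every element is met, so the board fails to carry Stage 3.
So the shareholder prevails.

stage 3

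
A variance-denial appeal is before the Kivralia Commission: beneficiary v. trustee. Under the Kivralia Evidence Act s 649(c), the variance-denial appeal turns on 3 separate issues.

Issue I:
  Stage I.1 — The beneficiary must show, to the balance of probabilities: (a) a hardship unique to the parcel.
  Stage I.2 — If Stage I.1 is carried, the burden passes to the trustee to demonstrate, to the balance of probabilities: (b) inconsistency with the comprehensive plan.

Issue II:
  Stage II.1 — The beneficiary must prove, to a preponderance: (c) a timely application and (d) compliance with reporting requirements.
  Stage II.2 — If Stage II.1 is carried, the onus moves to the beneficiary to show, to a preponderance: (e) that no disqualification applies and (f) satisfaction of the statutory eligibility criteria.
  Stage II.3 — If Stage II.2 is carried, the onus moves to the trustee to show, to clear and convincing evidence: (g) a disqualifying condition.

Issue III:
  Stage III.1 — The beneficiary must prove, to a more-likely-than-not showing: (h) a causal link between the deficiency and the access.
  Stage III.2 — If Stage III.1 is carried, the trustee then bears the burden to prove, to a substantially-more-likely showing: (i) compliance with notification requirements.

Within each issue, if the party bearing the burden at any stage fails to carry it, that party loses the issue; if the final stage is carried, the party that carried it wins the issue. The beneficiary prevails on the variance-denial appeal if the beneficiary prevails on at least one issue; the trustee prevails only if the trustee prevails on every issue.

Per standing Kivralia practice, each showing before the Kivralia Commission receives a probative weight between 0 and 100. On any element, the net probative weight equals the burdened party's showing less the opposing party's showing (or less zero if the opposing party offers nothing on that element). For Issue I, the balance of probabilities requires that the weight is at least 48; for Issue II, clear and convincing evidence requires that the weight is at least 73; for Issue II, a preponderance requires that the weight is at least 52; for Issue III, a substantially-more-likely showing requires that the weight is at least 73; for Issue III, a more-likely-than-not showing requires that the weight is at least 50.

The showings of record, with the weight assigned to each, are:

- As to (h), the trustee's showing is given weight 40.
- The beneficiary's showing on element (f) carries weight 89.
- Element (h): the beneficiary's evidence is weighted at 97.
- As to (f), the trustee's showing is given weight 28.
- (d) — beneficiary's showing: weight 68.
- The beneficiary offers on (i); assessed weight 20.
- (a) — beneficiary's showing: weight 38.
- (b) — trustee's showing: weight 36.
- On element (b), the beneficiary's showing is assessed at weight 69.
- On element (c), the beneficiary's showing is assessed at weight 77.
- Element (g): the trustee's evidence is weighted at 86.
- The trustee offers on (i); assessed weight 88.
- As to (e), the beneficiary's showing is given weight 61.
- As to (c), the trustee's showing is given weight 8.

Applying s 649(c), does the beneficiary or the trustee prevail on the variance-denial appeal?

beneficiary

— Issue I —
Stage I.1 (beneficiary, the balance of probabilities, weight is at least 48): (a) 38 < 48 — fails.
  Stage I.1 not carried; the beneficiary fails its burden.
The trustee prevails on this issue.
— Issue II —
At Stage II.1 the beneficiary must meet a preponderance (weight is at least 52): on (c) the weight is 77 less the opposing 8 gives net 69, ≥ 52, so (c) meets the standard; on (d) the weight is 68, ≥ 52, so (d) meets the standard.
  Stage II.1 carried; the burden remains with the beneficiary.
At Stage II.2 the beneficiary must meet a preponderance (weight is at least 52): on (e) the weight is 61, ≥ 52, so (e) meets the standard; on (f) the weight is 89 less the opposing 28 gives net 61, ≥ 52, so (f) meets the standard.
  All elements met. The burden passes to the trustee.
At Stage II.3 the trustee must meet clear and convincing evidence (weight is at least 73): on (g) the weight is 86, ≥ 73, so (g) meets the standard.
  All elements met at the final stage.
Every stage carried; the trustee prevails on this issue.
— Issue III —
Stage III.1 (beneficiary, a more-likely-than-not showing, weight is at least 50): (h) net 97−40=57 ≥ 50 — meets.
  Stage III.1 is satisfied; the onus moves to the trustee.
Stage III.2 (trustee, a substantially-more-likely showing, weight is at least 73): (i) net 88−20=68 < 73 — fails.
  Stage III.2 not carried; the trustee fails its burden.
The analysis ends at Stage III.2; the beneficiary prevails on this issue.
Per-issue: Issue I → trustee; Issue II → trustee; Issue III → beneficiary. The beneficiary must prevail on at least one issue; overall, the beneficiary prevails.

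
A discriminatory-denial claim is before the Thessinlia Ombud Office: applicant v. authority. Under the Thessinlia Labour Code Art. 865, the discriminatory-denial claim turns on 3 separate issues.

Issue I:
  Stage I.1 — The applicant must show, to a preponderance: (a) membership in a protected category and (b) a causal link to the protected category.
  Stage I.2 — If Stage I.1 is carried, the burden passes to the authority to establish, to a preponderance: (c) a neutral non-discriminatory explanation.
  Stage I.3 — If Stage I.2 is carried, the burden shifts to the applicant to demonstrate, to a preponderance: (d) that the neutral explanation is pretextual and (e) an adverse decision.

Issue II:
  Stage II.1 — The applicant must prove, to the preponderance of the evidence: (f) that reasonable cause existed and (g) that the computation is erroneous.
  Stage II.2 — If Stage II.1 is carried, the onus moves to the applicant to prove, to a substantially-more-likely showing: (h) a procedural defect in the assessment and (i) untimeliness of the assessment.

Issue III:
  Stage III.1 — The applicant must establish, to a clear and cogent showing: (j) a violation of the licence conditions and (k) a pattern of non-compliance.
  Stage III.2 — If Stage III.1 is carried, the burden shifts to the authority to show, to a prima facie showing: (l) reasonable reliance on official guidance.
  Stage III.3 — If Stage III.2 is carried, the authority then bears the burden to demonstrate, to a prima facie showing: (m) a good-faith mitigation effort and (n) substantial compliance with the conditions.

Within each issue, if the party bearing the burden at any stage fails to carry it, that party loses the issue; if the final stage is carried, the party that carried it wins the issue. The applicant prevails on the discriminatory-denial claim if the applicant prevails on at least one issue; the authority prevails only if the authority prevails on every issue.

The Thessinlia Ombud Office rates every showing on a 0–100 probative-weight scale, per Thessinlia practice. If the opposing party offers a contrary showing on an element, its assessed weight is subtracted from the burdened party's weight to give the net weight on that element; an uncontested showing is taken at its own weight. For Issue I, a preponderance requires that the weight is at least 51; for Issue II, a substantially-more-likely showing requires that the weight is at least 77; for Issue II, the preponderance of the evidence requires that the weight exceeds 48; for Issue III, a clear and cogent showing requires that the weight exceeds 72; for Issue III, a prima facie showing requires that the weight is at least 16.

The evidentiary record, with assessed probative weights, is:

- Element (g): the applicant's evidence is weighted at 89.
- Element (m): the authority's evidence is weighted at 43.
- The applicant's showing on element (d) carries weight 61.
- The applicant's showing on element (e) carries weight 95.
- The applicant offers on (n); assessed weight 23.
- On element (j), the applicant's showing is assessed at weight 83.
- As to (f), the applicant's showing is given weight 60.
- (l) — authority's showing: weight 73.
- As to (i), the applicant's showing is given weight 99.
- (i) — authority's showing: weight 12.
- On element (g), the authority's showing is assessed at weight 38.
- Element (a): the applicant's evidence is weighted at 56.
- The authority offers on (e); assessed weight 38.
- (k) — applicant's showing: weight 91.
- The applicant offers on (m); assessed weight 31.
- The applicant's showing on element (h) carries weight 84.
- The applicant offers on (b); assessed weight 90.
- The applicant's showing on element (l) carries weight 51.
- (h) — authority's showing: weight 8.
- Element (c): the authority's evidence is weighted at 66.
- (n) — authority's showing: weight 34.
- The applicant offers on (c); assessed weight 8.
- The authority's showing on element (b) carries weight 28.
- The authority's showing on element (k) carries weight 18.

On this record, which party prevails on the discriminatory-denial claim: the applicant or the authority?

applicant

— Issue I —
At Stage I.1 the applicant must meet a preponderance (weight is at least 51): on (a) the weight is 56, ≥ 51, so (a) meets the standard; on (b) the weight is 90 less the opposing 28 gives net 62, which does reach 51, so (b) meets the standard.
  Stage I.1 is satisfied; the onus moves to the authority.
At Stage I.2 the authority must meet a preponderance (weight is at least 51): on (c) the weight is 66 less the opposing 8 gives net 58, ≥ 51, so (c) meets the standard.
  Stage I.2 carried; the burden shifts to the applicant.
At Stage I.3 the applicant must meet a preponderance (weight is at least 51): on (d) the weight is 61, ≥ 51, so (d) meets the standard; on (e) the weight is 95 less the opposing 38 gives net 57, ≥ 51, so (e) meets the standard.
  The applicant carries the last stage.
Every stage carried; the applicant prevails on this issue.
— Issue II —
At Stage II.1 the applicant must meet the preponderance of the evidence (weight exceeds 48): on (f) the weight is 60, > 48, so (f) meets the standard; on (g) the weight is 89 less the opposing 38 gives net 51, > 48, so (g) meets the standard.
  Stage II.1 is satisfied; the applicant continues to bear the burden.
At Stage II.2 the applicant must meet a substantially-more-likely showing (weight is at least 77): on (h) the weight is 84 less the opposing 8 gives net 76, which does not reach 77, so (h) does not meet the standard; on (i) the weight is 99 less the opposing 12 gives net 87, which does reach 77, so (i) meets the standard.
  The applicant does not carry Stage II.2.
The analysis ends at Stage II.2; the authority prevails on this issue.
— Issue III —
Stage III.1 (applicant, a clear and cogent showing, weight exceeds 72): (j) 83 > 72 — meets; (k) net 91−18=73 > 72 — meets.
  The applicant carries Stage III.1; the authority now bears the burden.
Stage III.2 (authority, a prima facie showing, weight is at least 16): (l) net 73−51=22 ≥ 16 — meets.
  Stage III.2 is satisfied; the authority continues to bear the burden.
Stage III.3 (authority, a prima facie showing, weight is at least 16): (m) net 43−31=12 < 16 — fails; (n) net 34−23=11 < 16 — fails.
  Stage III.3 not carried; the authority fails its burden.
The applicant prevails on this issue.
Per-issue: Issue I → applicant; Issue II → authority; Issue III → applicant. The applicant must prevail on at least one issue; overall, the applicant prevails.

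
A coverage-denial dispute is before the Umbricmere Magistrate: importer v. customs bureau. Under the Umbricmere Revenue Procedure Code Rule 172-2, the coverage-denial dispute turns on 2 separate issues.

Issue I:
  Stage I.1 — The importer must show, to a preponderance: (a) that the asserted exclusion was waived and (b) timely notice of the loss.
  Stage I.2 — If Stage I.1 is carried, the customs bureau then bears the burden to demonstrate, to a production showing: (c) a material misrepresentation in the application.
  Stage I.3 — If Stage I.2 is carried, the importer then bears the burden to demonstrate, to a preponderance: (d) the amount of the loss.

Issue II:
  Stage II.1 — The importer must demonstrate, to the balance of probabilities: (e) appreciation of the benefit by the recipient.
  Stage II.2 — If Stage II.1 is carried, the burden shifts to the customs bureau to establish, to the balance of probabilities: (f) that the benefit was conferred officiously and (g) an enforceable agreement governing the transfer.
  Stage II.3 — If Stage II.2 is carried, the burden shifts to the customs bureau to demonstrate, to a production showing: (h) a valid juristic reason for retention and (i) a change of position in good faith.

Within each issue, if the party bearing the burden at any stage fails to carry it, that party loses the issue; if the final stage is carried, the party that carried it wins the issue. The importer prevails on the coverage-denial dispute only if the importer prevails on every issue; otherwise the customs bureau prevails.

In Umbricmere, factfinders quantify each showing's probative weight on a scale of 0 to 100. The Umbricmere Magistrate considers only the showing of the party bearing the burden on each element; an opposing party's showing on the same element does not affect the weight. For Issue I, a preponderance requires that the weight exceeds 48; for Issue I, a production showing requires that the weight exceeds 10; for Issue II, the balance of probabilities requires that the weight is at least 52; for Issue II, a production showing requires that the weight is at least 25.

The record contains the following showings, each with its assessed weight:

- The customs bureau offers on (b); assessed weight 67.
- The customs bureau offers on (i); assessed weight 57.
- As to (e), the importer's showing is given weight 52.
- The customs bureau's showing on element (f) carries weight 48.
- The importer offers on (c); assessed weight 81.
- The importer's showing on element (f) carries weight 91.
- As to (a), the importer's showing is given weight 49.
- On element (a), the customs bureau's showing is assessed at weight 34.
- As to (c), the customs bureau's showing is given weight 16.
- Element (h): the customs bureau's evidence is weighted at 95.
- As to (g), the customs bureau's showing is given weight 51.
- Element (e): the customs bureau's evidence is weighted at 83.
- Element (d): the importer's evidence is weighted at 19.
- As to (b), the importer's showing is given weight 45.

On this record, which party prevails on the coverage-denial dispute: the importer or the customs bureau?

customs bureau

— Issue I —
At Stage I.1 the importer must meet a preponderance (weight exceeds 48): on (a) the weight is 49 (the customs bureau's 34 is given no effect), > 48, so (a) meets the standard; on (b) the weight is 45 (the customs bureau's 67 is given no effect), which does not exceed 48, so (b) does not meet the standard.
  Not every element is met, so the importer fails to carry Stage I.1.
The customs bureau prevails on this issue.
— Issue II —
Stage II.1 (importer, the balance of probabilities, weight is at least 52): (e) 52 (customs bureau's 83 disregarded) ≥ 52 — meets.
  Stage II.1 is satisfied; the onus moves to the customs bureau.
Stage II.2 (customs bureau, the balance of probabilities, weight is at least 52): (f) 48 (importer's 91 disregarded) < 52 — fails; (g) 51 < 52 — fails.
  The customs bureau does not carry Stage II.2.
The importer prevails on this issue.
Per-issue: Issue I → customs bureau; Issue II → importer. The importer must prevail on every issue; overall, the customs bureau prevails.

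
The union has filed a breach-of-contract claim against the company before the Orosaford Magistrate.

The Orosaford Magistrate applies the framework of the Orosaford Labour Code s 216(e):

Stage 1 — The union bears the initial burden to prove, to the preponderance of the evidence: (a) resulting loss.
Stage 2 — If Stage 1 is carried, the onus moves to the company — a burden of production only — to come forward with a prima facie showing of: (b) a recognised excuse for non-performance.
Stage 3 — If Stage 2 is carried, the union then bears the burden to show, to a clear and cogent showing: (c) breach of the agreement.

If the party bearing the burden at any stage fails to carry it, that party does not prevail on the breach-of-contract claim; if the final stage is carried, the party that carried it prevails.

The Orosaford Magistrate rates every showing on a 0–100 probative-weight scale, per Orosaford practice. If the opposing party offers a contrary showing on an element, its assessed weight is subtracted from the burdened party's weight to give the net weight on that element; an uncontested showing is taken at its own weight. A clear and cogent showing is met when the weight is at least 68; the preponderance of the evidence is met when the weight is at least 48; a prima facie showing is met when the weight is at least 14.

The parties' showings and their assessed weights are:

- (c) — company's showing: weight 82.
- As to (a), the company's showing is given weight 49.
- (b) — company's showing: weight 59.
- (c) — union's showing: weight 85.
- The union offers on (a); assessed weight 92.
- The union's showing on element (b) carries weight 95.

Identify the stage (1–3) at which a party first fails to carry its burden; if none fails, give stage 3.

Stage 1 (union, the preponderance of the evidence, weight is at least 48): (a) net 92−49=43 < 48 — fails.
  Not every element is met, so the union fails to carry Stage 1.
So the company prevails.

stage 1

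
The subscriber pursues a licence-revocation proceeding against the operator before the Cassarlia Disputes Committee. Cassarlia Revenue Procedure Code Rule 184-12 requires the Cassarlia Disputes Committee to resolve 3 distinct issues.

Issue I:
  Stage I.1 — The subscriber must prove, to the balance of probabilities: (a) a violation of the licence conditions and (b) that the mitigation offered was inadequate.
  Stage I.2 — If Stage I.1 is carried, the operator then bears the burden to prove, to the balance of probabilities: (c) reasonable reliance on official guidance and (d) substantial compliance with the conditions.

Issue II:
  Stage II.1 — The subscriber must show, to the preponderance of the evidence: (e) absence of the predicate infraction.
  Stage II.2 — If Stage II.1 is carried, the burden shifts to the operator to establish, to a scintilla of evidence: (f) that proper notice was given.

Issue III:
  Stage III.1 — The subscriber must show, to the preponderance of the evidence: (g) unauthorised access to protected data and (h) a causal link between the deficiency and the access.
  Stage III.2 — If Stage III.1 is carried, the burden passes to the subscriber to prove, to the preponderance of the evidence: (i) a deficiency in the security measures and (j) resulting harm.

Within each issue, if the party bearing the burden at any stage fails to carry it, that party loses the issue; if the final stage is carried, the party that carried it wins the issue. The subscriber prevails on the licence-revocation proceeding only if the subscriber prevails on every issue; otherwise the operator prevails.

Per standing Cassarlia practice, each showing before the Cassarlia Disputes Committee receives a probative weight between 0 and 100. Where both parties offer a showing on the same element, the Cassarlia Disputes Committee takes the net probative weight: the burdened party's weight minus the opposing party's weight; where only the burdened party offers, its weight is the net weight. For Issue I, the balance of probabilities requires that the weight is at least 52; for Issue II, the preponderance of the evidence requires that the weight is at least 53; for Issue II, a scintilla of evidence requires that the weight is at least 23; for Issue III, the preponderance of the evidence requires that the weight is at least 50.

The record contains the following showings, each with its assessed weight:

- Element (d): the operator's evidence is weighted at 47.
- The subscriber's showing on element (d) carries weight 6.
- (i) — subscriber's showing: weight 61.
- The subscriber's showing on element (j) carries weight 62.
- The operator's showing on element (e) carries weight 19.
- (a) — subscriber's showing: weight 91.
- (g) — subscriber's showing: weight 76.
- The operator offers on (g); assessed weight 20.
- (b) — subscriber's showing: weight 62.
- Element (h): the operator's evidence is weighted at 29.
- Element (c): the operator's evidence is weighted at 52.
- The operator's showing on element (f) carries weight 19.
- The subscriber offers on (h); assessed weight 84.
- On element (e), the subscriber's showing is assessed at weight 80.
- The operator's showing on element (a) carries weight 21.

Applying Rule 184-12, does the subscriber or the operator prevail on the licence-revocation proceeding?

subscriber

— Issue I —
Stage I.1 (subscriber, the balance of probabilities, weight is at least 52): (a) net 91−21=70 ≥ 52 — meets; (b) 62 ≥ 52 — meets.
  Stage I.1 is satisfied; the onus moves to the operator.
Stage I.2 (operator, the balance of probabilities, weight is at least 52): (c) 52 ≥ 52 — meets; (d) net 47−6=41 < 52 — fails.
  Not every element is met, so the operator fails to carry Stage I.2.
The subscriber prevails on this issue.
— Issue II —
Stage II.1 — burden on subscriber; standard: the preponderance of the evidence (weight is at least 53).
    (e): 80 − 19 = 61 ≥ 53 [met]
  The subscriber carries Stage II.1; the operator now bears the burden.
Stage II.2 — burden on operator; standard: a scintilla of evidence (weight is at least 23).
    (f): 19 < 23 [not met]
  Stage II.2 not carried; the operator fails its burden.
So the subscriber prevails on this issue.
— Issue III —
Stage III.1 — burden on subscriber; standard: the preponderance of the evidence (weight is at least 50).
    (g): 76 − 20 = 56 ≥ 50 [met]
    (h): 84 − 29 = 55 ≥ 50 [met]
  Stage III.1 carried; the burden remains with the subscriber.
Stage III.2 — burden on subscriber; standard: the preponderance of the evidence (weight is at least 50).
    (i): 61 ≥ 50 [met]
    (j): 62 ≥ 50 [met]
  The subscriber carries the last stage.
All stages carried — the subscriber prevails on this issue.
Per-issue: Issue I → subscriber; Issue II → subscriber; Issue III → subscriber. The subscriber must prevail on every issue; overall, the subscriber prevails.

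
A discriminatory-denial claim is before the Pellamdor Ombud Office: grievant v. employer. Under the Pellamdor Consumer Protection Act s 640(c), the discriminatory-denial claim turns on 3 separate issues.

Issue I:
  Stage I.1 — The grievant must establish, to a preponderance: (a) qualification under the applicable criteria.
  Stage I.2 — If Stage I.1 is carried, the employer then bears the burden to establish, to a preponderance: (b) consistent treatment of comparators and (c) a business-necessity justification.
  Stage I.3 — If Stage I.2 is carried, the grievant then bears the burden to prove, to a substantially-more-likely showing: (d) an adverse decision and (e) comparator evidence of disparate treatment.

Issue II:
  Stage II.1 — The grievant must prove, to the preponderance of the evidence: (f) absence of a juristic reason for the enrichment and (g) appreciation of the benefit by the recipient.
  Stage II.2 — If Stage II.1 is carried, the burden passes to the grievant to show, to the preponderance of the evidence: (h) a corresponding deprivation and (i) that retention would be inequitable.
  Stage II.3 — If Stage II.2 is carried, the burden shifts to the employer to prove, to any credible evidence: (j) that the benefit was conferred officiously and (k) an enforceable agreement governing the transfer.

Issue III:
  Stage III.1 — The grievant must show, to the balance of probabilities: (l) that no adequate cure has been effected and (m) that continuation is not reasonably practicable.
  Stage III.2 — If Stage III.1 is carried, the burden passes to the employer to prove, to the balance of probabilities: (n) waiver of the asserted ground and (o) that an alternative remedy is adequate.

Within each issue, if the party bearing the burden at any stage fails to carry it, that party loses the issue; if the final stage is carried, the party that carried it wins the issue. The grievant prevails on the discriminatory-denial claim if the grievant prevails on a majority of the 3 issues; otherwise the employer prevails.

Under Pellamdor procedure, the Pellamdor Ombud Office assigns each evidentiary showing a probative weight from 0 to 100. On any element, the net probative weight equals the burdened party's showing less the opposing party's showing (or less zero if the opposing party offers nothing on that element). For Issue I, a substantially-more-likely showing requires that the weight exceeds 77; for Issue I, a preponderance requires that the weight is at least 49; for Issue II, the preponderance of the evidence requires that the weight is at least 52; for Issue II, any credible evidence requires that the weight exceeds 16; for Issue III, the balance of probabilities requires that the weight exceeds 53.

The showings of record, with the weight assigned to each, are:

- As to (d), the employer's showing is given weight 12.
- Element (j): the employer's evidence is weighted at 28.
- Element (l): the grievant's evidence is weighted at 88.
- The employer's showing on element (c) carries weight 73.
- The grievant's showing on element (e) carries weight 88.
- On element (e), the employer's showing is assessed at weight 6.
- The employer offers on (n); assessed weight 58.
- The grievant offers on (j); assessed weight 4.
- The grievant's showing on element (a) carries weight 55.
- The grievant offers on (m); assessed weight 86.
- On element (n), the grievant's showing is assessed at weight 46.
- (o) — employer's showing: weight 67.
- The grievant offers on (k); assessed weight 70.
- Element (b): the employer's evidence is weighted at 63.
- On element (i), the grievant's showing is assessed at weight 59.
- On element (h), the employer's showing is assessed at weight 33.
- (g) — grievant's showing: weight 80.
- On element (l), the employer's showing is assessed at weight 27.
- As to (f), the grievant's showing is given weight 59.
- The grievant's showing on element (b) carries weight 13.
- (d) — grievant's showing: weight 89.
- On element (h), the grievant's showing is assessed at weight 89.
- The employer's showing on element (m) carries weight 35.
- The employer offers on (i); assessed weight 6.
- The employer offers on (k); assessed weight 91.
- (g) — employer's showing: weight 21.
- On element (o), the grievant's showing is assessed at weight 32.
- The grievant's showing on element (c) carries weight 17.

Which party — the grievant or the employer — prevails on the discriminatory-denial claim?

— Issue I —
At Stage I.1 the grievant must meet a preponderance (weight is at least 49): on (a) the weight is 55, ≥ 49, so (a) meets the standard.
  The grievant carries Stage I.1; the employer now bears the burden.
At Stage I.2 the employer must meet a preponderance (weight is at least 49): on (b) the weight is 63 less the opposing 13 gives net 50, which does reach 49, so (b) meets the standard; on (c) the weight is 73 less the opposing 17 gives net 56, which does reach 49, so (c) meets the standard.
  All elements met. The burden passes to the grievant.
At Stage I.3 the grievant must meet a substantially-more-likely showing (weight exceeds 77): on (d) the weight is 89 less the opposing 12 gives net 77, which does not exceed 77, so (d) does not meet the standard; on (e) the weight is 88 less the opposing 6 gives net 82, which does exceed 77, so (e) meets the standard.
  The grievant does not carry Stage I.3.
The employer prevails on this issue.
— Issue II —
At Stage II.1 the grievant must meet the preponderance of the evidence (weight is at least 52): on (f) the weight is 59, which does reach 52, so (f) meets the standard; on (g) the weight is 80 less the opposing 21 gives net 59, which does reach 52, so (g) meets the standard.
  Stage II.1 carried; the burden remains with the grievant.
At Stage II.2 the grievant must meet the preponderance of the evidence (weight is at least 52): on (h) the weight is 89 less the opposing 33 gives net 56, ≥ 52, so (h) meets the standard; on (i) the weight is 59 less the opposing 6 gives net 53, which does reach 52, so (i) meets the standard.
  All elements met. The burden passes to the employer.
At Stage II.3 the employer must meet any credible evidence (weight exceeds 16): on (j) the weight is 28 less the opposing 4 gives net 24, > 16, so (j) meets the standard; on (k) the weight is 91 less the opposing 70 gives net 21, which does exceed 16, so (k) meets the standard.
  Stage II.3 carried; the final stage is satisfied.
All stages carried — the employer prevails on this issue.
— Issue III —
Stage III.1 (grievant, the balance of probabilities, weight exceeds 53): (l) net 88−27=61 > 53 — meets; (m) net 86−35=51 ≤ 53 — fails.
  Stage III.1 not carried; the grievant fails its burden.
The analysis ends at Stage III.1; the employer prevails on this issue.
Per-issue: Issue I → employer; Issue II → employer; Issue III → employer. The grievant must prevail on a majority of issues; overall, the employer prevails.

employer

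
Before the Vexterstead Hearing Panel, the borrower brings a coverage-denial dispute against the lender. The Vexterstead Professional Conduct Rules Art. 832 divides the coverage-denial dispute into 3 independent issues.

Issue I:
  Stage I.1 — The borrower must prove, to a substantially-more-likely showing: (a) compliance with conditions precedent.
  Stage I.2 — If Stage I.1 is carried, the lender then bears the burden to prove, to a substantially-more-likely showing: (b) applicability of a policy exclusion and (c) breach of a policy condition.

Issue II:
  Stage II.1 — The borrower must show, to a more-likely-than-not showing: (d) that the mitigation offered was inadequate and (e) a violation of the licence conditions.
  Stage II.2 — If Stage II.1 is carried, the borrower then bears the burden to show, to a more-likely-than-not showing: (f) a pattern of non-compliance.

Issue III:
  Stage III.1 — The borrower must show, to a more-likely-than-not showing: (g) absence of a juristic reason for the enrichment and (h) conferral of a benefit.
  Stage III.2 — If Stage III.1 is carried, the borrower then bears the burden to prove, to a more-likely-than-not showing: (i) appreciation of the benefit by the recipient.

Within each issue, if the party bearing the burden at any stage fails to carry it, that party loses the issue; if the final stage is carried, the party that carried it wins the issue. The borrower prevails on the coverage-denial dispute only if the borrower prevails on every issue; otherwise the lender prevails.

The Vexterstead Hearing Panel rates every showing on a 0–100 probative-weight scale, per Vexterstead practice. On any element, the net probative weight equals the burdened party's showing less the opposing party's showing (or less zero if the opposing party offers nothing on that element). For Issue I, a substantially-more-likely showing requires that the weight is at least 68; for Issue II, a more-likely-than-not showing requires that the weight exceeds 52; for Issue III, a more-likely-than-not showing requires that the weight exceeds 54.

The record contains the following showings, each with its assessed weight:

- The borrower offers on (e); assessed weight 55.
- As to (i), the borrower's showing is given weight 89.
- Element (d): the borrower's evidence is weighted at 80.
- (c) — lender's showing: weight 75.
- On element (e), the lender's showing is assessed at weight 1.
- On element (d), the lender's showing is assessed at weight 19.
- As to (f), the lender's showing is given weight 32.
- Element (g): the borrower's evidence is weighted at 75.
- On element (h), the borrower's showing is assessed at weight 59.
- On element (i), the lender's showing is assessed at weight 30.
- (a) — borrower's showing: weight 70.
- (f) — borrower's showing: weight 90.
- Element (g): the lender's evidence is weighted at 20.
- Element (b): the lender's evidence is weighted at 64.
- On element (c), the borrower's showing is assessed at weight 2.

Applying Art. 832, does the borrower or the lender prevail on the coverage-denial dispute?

— Issue I —
At Stage I.1 the borrower must meet a substantially-more-likely showing (weight is at least 68): on (a) the weight is 70, ≥ 68, so (a) meets the standard.
  The borrower carries Stage I.1; the lender now bears the burden.
At Stage I.2 the lender must meet a substantially-more-likely showing (weight is at least 68): on (b) the weight is 64, which does not reach 68, so (b) does not meet the standard; on (c) the weight is 75 less the opposing 2 gives net 73, ≥ 68, so (c) meets the standard.
  Not every element is met, so the lender fails to carry Stage I.2.
The borrower prevails on this issue.
— Issue II —
Stage II.1 (borrower, a more-likely-than-not showing, weight exceeds 52): (d) net 80−19=61 > 52 — meets; (e) net 55−1=54 > 52 — meets.
  All elements met. The borrower retains the burden for Stage II.2.
Stage II.2 (borrower, a more-likely-than-not showing, weight exceeds 52): (f) net 90−32=58 > 52 — meets.
  The borrower carries the last stage.
Every stage carried; the borrower prevails on this issue.
— Issue III —
Stage III.1 — burden on borrower; standard: a more-likely-than-not showing (weight exceeds 54).
    (g): 75 − 20 = 55 > 54 [met]
    (h): 59 > 54 [met]
  Stage III.1 carried; the burden remains with the borrower.
Stage III.2 — burden on borrower; standard: a more-likely-than-not showing (weight exceeds 54).
    (i): 89 − 30 = 59 > 54 [met]
  All elements met at the final stage.
With every stage satisfied, the borrower prevails on this issue.
Per-issue: Issue I → borrower; Issue II → borrower; Issue III → borrower. The borrower must prevail on every issue; overall, the borrower prevails.

borrower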